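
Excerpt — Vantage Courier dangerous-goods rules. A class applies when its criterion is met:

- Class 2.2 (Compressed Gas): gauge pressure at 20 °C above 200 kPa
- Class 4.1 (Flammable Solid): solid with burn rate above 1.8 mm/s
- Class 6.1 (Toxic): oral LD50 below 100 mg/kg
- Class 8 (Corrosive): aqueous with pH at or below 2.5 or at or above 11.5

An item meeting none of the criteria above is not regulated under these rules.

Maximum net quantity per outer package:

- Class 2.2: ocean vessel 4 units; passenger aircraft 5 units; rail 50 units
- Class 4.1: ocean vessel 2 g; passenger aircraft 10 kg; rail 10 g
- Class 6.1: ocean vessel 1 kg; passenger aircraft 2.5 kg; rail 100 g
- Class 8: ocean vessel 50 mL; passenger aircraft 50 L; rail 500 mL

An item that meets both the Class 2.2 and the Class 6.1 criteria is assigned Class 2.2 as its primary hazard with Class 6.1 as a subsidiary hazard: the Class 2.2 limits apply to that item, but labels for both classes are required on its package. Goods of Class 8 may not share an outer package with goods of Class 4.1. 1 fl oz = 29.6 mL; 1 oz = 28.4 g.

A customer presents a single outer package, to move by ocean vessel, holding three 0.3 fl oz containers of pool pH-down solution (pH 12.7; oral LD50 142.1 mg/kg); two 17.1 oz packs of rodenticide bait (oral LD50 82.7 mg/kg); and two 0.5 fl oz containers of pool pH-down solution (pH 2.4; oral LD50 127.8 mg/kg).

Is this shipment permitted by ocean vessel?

No

With pH 12.7 (≥ 11.5), the pool pH-down solution falls in Class 8.
The rodenticide bait has oral LD50 82.7 mg/kg, which is < 100 mg/kg, so it is Class 6.1 (Toxic).
With pH 2.4 (≤ 2.5), the pool pH-down solution falls in Class 8.
Class 8 net quantity: (three 0.3 fl oz containers = 26.64 mL) + (two 0.5 fl oz containers = 29.6 mL) = 56.24 mL.
56.24 mL exceeds the ocean vessel limit of 50 mL for Class 8.
Class 6.1 quantity: two 17.1 oz packs = 971.28 g.
That is within the Class 6.1 ocean vessel limit of 1 kg.
The segregation rule (Class 8 with Class 4.1) does not apply to Class 8 with Class 6.1.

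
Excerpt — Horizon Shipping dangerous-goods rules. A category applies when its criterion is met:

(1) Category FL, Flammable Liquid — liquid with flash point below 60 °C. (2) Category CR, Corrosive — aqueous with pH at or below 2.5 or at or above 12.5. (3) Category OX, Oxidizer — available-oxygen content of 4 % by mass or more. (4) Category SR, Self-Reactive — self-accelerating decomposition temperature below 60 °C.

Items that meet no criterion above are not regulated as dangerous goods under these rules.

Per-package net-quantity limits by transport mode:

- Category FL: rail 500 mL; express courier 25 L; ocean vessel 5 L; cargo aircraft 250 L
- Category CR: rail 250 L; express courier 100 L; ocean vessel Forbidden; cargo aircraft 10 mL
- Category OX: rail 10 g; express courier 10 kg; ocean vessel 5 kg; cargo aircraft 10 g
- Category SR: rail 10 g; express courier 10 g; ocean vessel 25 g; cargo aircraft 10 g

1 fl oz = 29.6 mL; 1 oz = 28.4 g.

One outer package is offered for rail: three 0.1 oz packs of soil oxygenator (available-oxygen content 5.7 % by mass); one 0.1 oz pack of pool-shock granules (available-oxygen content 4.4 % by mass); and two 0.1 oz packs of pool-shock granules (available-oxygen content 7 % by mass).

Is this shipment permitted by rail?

No

With available-oxygen content 5.7 % by mass (≥ 4 % by mass), the soil oxygenator falls in Category OX.
The pool-shock granules have available-oxygen content 4.4 % by mass, which is ≥ 4 % by mass, so they are Category OX (Oxidizer).
With available-oxygen content 7 % by mass (≥ 4 % by mass), the pool-shock granules fall in Category OX.
Category OX net quantity: (three 0.1 oz packs = 8.52 g) + (one 0.1 oz pack = 2.84 g) + (two 0.1 oz packs = 5.68 g) = 17.04 g.
That exceeds the Category OX rail limit of 10 g.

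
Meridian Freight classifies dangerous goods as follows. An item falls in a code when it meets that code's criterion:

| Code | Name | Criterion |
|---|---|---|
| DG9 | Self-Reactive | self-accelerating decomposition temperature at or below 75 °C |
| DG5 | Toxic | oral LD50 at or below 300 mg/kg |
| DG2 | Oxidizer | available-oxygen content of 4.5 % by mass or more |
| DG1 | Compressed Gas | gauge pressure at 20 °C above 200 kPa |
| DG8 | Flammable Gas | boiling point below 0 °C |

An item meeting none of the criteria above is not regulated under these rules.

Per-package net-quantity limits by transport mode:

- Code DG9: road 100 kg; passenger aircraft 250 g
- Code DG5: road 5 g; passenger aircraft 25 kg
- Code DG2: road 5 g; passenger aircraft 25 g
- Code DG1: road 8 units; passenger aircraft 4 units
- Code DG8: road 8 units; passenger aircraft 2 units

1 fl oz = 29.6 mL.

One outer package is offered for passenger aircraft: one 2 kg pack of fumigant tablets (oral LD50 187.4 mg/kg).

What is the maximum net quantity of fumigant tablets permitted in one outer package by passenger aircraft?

The fumigant tablets have oral LD50 187.4 mg/kg, which is ≤ 300 mg/kg, so they are Code DG5 (Toxic).
The passenger aircraft limit for Code DG5 is 25 kg.

25 kg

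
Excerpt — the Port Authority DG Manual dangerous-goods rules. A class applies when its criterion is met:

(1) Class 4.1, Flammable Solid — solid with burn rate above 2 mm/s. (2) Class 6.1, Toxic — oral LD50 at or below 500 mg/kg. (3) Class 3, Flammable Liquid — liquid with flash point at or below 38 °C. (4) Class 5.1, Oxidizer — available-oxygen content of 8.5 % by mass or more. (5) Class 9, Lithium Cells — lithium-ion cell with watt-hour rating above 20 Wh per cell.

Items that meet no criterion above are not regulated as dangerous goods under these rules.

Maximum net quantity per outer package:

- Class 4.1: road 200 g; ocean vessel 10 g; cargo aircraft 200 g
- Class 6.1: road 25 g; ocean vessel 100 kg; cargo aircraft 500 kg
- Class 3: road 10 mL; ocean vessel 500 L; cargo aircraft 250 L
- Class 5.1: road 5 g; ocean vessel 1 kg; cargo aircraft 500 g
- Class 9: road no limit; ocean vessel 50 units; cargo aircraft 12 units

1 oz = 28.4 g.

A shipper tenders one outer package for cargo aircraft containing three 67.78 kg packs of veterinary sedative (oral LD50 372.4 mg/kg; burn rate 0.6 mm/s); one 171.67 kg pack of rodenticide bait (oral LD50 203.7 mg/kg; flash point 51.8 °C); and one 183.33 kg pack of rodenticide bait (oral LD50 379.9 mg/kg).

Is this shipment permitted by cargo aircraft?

No

Veterinary sedative: oral LD50 372.4 mg/kg ≤ 500 mg/kg → Class 6.1 (Toxic).
Oral LD50 203.7 mg/kg meets the Class 6.1 criterion (Toxic), so the rodenticide bait is Class 6.1.
The rodenticide bait has oral LD50 379.9 mg/kg, which is ≤ 500 mg/kg, so it is Class 6.1 (Toxic).
Class 6.1 net quantity: (three 67.78 kg packs = 203.34 kg) + 171.67 kg + 183.33 kg = 558.34 kg.
That exceeds the Class 6.1 cargo aircraft limit of 500 kg.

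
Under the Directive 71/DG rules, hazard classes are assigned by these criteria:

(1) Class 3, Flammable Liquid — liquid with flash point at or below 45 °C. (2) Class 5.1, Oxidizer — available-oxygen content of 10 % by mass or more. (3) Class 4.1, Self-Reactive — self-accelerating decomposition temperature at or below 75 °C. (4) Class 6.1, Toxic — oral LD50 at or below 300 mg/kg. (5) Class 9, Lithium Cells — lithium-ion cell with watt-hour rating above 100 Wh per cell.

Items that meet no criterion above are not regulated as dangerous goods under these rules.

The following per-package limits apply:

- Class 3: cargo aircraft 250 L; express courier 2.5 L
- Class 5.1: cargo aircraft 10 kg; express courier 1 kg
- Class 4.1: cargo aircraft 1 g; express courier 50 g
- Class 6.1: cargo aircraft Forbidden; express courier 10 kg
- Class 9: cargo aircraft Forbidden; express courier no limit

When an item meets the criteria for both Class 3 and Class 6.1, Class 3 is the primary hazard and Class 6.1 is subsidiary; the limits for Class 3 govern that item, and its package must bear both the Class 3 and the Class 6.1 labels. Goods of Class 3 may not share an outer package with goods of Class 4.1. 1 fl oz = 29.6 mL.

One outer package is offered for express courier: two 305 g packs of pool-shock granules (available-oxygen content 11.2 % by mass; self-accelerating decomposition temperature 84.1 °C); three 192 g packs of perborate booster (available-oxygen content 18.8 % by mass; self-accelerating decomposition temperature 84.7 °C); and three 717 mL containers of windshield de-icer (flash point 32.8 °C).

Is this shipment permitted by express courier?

No

With available-oxygen content 11.2 % by mass (≥ 10 % by mass), the pool-shock granules fall in Class 5.1.
Perborate booster: available-oxygen content 18.8 % by mass ≥ 10 % by mass → Class 5.1 (Oxidizer).
Flash point 32.8 °C meets the Class 3 criterion (Flammable Liquid), so the windshield de-icer is Class 3.
Class 5.1 net quantity: (two 305 g packs = 610 g) + (three 192 g packs = 576 g) = 1.186 kg.
1.186 kg > 1 kg (express courier limit, Class 5.1) — over the limit.
Class 3 quantity: three 717 mL containers = 2.151 L.
That is within the Class 3 express courier limit of 2.5 L.
The segregation rule (Class 3 with Class 4.1) does not apply to Class 5.1 with Class 3.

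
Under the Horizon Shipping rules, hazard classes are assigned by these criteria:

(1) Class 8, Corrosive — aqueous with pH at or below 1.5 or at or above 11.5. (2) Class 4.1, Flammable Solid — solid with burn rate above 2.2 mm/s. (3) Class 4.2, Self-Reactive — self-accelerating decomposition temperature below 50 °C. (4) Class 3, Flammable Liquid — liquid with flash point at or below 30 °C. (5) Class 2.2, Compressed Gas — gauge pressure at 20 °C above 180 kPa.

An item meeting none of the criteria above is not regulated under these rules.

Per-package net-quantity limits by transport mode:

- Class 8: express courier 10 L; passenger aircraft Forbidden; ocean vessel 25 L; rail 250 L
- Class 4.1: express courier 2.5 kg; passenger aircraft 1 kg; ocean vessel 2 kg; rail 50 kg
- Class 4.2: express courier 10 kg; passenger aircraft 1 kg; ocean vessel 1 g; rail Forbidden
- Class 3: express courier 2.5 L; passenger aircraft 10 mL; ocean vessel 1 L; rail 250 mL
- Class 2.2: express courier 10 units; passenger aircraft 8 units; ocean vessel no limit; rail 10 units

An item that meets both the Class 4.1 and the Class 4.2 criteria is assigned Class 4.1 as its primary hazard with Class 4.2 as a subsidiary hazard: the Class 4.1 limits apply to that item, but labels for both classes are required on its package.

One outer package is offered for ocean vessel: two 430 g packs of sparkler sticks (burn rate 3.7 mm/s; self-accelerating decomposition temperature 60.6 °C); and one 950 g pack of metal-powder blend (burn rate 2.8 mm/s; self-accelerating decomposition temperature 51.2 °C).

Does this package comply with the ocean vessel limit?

Burn rate 3.7 mm/s meets the Class 4.1 criterion (Flammable Solid), so the sparkler sticks are Class 4.1.
Metal-powder blend: burn rate 2.8 mm/s > 2.2 mm/s → Class 4.1 (Flammable Solid).
Total Class 4.1: (two 430 g packs = 860 g) + 950 g = 1.81 kg.
1.81 kg ≤ 2 kg (ocean vessel limit, Class 4.1) — within limit.

Yes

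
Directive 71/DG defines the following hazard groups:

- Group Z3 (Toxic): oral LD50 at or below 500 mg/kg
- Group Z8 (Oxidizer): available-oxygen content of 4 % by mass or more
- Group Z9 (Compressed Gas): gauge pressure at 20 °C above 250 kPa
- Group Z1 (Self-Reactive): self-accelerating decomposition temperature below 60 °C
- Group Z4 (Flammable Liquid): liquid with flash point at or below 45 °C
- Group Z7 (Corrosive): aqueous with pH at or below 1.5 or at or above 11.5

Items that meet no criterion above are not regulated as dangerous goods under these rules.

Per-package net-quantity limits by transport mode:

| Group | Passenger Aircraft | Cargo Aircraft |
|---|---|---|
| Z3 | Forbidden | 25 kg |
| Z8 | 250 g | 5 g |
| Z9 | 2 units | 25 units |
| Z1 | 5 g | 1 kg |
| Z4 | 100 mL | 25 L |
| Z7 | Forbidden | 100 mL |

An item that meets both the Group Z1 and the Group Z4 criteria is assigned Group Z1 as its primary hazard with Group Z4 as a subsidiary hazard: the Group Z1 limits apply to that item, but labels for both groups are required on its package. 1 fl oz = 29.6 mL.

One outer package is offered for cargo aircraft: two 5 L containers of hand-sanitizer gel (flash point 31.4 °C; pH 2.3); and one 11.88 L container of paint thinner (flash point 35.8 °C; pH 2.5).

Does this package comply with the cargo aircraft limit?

Yes

Hand-sanitizer gel: flash point 31.4 °C ≤ 45 °C → Group Z4 (Flammable Liquid).
Paint thinner: flash point 35.8 °C ≤ 45 °C → Group Z4 (Flammable Liquid).
Group Z4 net quantity: (two 5 L containers = 10 L) + 11.88 L = 21.88 L.
21.88 L is within the cargo aircraft limit of 25 L for Group Z4.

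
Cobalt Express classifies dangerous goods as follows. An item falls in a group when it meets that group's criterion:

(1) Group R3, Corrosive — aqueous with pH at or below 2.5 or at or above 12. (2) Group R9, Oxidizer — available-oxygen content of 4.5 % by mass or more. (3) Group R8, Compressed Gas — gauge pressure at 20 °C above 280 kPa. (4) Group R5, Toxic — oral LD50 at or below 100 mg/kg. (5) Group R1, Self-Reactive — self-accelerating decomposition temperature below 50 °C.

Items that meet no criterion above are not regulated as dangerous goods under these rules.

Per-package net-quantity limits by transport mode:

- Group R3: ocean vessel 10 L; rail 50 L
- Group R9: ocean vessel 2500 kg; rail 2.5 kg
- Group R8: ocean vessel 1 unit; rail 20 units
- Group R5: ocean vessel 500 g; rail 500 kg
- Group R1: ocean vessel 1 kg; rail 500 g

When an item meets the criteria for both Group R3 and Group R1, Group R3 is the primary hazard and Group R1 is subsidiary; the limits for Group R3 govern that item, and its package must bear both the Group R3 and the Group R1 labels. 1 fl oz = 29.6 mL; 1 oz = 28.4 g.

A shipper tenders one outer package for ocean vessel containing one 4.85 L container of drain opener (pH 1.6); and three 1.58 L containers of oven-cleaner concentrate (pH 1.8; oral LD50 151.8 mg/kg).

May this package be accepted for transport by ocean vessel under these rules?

Yes

Drain opener: pH 1.6 ≤ 2.5 → Group R3 (Corrosive).
Oven-cleaner concentrate: pH 1.8 ≤ 2.5 → Group R3 (Corrosive).
Total Group R3: 4.85 L + (three 1.58 L containers = 4.74 L) = 9.59 L.
9.59 L is within the ocean vessel limit of 10 L for Group R3.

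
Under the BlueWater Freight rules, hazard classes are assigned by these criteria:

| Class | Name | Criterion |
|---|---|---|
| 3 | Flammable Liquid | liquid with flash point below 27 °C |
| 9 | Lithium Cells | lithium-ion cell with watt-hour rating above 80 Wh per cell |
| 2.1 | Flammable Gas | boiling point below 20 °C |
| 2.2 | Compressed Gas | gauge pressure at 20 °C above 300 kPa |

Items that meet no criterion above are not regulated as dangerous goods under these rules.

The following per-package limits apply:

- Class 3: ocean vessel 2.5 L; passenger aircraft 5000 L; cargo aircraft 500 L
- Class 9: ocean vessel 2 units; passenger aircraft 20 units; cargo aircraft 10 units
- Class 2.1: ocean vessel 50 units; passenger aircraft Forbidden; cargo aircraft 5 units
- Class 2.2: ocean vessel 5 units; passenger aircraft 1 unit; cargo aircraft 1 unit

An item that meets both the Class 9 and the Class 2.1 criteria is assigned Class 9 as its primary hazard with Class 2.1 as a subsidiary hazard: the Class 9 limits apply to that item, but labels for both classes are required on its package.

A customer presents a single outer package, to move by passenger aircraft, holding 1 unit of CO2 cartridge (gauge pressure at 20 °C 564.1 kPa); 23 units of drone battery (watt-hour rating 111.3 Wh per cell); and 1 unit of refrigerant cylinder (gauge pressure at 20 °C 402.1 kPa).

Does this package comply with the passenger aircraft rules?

No

CO2 cartridge: gauge pressure at 20 °C 564.1 kPa > 300 kPa → Class 2.2 (Compressed Gas).
The drone battery has watt-hour rating 111.3 Wh per cell, which is > 80 Wh per cell, so it is Class 9 (Lithium Cells).
The refrigerant cylinder has gauge pressure at 20 °C 402.1 kPa, which is > 300 kPa, so it is Class 2.2 (Compressed Gas).
Total Class 2.2: 1 unit + 1 unit = 2 units.
2 units exceeds the passenger aircraft limit of 1 unit for Class 2.2.
Class 9 quantity: 23 units.
23 units > 20 units (passenger aircraft limit, Class 9) — over the limit.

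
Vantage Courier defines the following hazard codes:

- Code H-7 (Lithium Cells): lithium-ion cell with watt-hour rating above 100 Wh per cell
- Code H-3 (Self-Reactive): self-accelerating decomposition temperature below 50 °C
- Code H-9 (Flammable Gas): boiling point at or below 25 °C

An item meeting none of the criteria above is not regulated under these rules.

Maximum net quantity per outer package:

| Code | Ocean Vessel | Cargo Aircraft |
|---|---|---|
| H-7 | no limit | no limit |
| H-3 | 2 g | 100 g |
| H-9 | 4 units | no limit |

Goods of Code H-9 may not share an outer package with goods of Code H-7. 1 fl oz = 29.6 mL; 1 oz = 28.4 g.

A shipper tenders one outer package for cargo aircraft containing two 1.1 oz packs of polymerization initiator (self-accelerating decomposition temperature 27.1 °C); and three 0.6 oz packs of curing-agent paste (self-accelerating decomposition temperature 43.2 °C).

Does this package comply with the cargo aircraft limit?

With self-accelerating decomposition temperature 27.1 °C (< 50 °C), the polymerization initiator falls in Code H-3.
The curing-agent paste has self-accelerating decomposition temperature 43.2 °C, which is < 50 °C, so it is Code H-3 (Self-Reactive).
Code H-3 net quantity: (two 1.1 oz packs = 62.48 g) + (three 0.6 oz packs = 51.12 g) = 113.6 g.
113.6 g > 100 g (cargo aircraft limit, Code H-3) — over the limit.

No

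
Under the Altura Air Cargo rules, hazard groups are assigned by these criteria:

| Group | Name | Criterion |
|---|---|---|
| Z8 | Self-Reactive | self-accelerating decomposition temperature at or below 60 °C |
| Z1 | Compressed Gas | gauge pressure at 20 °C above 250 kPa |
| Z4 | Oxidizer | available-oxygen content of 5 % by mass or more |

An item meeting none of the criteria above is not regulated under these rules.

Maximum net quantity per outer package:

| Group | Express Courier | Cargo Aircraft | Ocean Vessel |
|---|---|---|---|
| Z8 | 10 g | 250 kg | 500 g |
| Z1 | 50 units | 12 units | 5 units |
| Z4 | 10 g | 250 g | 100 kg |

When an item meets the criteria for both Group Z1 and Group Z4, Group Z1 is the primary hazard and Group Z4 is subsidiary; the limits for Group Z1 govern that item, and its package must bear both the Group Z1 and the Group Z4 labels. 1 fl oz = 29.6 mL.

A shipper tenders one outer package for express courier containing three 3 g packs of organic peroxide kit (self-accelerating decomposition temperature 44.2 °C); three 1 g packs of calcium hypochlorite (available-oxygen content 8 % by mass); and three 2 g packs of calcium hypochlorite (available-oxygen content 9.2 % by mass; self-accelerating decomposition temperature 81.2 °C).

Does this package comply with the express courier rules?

Yes

With self-accelerating decomposition temperature 44.2 °C (≤ 60 °C), the organic peroxide kit falls in Group Z8.
Available-oxygen content 8 % by mass meets the Group Z4 criterion (Oxidizer), so the calcium hypochlorite is Group Z4.
The calcium hypochlorite has available-oxygen content 9.2 % by mass, which is ≥ 5 % by mass, so it is Group Z4 (Oxidizer).
Group Z4 net quantity: (three 1 g packs = 3 g) + (three 2 g packs = 6 g) = 9 g.
9 g ≤ 10 g (express courier limit, Group Z4) — within limit.
Group Z8 quantity: three 3 g packs = 9 g.
9 g ≤ 10 g (express courier limit, Group Z8) — within limit.
Every hazard group is within its express courier limit and no segregation rule is violated.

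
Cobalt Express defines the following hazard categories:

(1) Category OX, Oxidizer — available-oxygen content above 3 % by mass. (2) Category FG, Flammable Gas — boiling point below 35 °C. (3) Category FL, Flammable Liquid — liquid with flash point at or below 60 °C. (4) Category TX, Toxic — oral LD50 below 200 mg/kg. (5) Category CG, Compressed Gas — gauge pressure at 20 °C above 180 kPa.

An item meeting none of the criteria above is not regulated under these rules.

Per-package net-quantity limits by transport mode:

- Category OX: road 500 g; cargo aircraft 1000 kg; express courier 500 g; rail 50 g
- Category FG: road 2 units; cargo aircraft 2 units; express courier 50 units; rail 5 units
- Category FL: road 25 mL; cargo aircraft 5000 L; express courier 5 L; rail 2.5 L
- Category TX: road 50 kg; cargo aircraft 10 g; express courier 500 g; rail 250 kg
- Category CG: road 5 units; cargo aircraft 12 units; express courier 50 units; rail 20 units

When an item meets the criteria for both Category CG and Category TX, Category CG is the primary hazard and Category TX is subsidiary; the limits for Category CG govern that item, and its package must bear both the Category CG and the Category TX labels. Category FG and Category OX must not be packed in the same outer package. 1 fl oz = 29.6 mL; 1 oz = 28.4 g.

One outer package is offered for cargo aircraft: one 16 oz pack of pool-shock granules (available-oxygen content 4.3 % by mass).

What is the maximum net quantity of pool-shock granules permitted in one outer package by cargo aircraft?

1000 kg

With available-oxygen content 4.3 % by mass (> 3 % by mass), the pool-shock granules fall in Category OX.
The cargo aircraft limit for Category OX is 1000 kg.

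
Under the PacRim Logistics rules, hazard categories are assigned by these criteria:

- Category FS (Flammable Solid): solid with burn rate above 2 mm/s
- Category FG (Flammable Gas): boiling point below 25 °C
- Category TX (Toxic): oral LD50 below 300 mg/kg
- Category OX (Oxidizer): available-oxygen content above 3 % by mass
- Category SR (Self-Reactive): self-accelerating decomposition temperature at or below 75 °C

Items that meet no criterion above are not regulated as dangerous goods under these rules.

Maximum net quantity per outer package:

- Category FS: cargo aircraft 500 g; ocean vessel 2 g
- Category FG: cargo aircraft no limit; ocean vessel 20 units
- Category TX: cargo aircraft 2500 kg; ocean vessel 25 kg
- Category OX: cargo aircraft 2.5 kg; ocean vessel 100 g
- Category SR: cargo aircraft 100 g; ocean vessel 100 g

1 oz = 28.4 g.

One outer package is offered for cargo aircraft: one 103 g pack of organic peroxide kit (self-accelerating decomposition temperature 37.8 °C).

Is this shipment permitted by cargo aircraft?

With self-accelerating decomposition temperature 37.8 °C (≤ 75 °C), the organic peroxide kit falls in Category SR.
Category SR quantity: 103 g.
103 g exceeds the cargo aircraft limit of 100 g for Category SR.

No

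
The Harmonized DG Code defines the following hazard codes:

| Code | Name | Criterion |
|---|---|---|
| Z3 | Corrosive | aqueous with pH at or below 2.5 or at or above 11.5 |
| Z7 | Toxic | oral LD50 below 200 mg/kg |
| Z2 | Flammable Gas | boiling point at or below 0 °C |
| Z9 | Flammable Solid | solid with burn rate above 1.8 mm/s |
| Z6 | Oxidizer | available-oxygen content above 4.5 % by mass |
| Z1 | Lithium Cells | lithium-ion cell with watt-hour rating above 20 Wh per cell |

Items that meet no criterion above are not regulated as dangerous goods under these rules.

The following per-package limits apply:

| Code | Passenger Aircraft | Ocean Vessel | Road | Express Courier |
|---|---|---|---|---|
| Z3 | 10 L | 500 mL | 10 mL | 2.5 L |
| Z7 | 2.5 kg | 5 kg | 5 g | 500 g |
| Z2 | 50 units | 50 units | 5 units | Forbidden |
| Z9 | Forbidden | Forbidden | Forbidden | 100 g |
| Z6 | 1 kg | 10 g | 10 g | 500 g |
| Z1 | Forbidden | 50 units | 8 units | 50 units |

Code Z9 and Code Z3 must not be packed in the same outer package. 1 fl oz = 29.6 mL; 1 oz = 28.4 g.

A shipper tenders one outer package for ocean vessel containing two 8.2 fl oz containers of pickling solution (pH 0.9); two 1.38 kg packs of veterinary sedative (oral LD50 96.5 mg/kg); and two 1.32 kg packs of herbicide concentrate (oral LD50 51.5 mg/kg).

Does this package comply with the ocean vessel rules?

No

With pH 0.9 (≤ 2.5), the pickling solution falls in Code Z3.
Oral LD50 96.5 mg/kg meets the Code Z7 criterion (Toxic), so the veterinary sedative is Code Z7.
With oral LD50 51.5 mg/kg (< 200 mg/kg), the herbicide concentrate falls in Code Z7.
Code Z7 net quantity: (two 1.38 kg packs = 2.76 kg) + (two 1.32 kg packs = 2.64 kg) = 5.4 kg.
5.4 kg > 5 kg (ocean vessel limit, Code Z7) — over the limit.
Code Z3 quantity: two 8.2 fl oz containers = 485.44 mL.
485.44 mL is within the ocean vessel limit of 500 mL for Code Z3.
The segregation rule (Code Z9 with Code Z3) does not apply to Code Z7 with Code Z3.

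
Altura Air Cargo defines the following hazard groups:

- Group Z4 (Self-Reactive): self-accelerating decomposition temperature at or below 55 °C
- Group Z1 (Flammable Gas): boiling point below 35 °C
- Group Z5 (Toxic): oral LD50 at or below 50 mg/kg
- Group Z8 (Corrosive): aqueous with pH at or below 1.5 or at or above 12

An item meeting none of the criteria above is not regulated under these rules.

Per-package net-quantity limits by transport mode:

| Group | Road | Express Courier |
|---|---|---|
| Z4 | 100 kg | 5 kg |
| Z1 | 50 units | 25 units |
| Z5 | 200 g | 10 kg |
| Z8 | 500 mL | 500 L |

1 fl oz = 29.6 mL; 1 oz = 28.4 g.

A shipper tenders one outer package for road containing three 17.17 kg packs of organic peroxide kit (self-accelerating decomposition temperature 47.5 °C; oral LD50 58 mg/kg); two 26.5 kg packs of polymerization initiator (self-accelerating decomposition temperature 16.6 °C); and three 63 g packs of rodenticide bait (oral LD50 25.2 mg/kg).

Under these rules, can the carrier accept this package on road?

Organic peroxide kit: self-accelerating decomposition temperature 47.5 °C ≤ 55 °C → Group Z4 (Self-Reactive).
Self-accelerating decomposition temperature 16.6 °C meets the Group Z4 criterion (Self-Reactive), so the polymerization initiator is Group Z4.
Rodenticide bait: oral LD50 25.2 mg/kg ≤ 50 mg/kg → Group Z5 (Toxic).
Total Group Z4: (three 17.17 kg packs = 51.51 kg) + (two 26.5 kg packs = 53 kg) = 104.51 kg.
104.51 kg > 100 kg (road limit, Group Z4) — over the limit.
Group Z5 quantity: three 63 g packs = 189 g.
189 g is within the road limit of 200 g for Group Z5.

No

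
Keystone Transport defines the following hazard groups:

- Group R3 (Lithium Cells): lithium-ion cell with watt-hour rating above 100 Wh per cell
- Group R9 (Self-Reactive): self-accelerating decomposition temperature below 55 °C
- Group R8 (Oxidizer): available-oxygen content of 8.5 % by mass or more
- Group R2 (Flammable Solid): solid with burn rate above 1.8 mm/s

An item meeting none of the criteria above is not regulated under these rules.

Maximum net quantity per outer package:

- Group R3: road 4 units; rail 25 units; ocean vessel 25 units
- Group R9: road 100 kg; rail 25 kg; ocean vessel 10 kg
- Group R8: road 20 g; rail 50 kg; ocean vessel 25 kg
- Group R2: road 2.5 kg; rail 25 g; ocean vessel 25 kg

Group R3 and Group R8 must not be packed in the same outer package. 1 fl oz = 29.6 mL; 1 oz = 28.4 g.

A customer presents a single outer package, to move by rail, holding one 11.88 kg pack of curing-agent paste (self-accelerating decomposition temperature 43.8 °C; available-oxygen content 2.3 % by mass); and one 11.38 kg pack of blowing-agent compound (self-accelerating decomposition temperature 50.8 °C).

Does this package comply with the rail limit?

Yes

The curing-agent paste has self-accelerating decomposition temperature 43.8 °C, which is < 55 °C, so it is Group R9 (Self-Reactive).
Blowing-agent compound: self-accelerating decomposition temperature 50.8 °C < 55 °C → Group R9 (Self-Reactive).
Total Group R9: 11.88 kg + 11.38 kg = 23.26 kg.
23.26 kg is within the rail limit of 25 kg for Group R9.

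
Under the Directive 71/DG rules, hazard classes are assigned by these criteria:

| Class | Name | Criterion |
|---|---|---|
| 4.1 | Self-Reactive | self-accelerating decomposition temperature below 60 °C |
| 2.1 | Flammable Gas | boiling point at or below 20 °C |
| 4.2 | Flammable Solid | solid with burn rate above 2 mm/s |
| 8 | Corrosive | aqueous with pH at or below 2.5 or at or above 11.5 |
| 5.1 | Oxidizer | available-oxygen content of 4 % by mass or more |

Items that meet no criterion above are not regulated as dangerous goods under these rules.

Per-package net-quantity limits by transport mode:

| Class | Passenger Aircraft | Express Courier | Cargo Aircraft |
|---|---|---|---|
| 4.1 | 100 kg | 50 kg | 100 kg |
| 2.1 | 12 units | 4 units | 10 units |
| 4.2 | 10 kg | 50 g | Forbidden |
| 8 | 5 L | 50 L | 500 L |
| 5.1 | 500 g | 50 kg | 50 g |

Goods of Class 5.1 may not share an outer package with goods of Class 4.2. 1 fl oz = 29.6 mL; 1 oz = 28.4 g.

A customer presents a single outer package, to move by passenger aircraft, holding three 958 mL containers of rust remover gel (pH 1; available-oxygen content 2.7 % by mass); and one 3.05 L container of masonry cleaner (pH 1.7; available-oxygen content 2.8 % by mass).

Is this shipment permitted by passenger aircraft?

pH 1 meets the Class 8 criterion (Corrosive), so the rust remover gel is Class 8.
With pH 1.7 (≤ 2.5), the masonry cleaner falls in Class 8.
Total Class 8: (three 958 mL containers = 2.874 L) + 3.05 L = 5.924 L.
5.924 L > 5 L (passenger aircraft limit, Class 8) — over the limit.

No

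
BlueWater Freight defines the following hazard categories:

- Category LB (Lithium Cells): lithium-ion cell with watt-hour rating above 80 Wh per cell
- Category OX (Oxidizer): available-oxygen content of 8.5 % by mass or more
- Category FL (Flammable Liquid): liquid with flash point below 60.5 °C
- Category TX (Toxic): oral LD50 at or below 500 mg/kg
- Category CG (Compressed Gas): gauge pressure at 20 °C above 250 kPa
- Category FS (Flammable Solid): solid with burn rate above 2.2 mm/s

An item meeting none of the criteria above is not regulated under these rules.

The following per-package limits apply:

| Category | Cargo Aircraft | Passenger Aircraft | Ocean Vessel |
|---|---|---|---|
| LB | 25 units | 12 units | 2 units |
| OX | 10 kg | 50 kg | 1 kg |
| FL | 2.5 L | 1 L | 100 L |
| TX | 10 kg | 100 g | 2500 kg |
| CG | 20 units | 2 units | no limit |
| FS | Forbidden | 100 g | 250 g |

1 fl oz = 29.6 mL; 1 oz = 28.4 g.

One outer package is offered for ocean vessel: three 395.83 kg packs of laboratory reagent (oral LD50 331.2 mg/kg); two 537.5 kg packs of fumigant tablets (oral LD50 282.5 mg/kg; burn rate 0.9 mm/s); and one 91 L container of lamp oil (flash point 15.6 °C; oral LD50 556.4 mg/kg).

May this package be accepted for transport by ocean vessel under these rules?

The laboratory reagent has oral LD50 331.2 mg/kg, which is ≤ 500 mg/kg, so it is Category TX (Toxic).
With oral LD50 282.5 mg/kg (≤ 500 mg/kg), the fumigant tablets fall in Category TX.
With flash point 15.6 °C (< 60.5 °C), the lamp oil falls in Category FL.
Category TX net quantity: (three 395.83 kg packs = 1187.49 kg) + (two 537.5 kg packs = 1075 kg) = 2262.49 kg.
That is within the Category TX ocean vessel limit of 2500 kg.
Category FL quantity: 91 L.
91 L ≤ 100 L (ocean vessel limit, Category FL) — within limit.
Every hazard category is within its ocean vessel limit and no segregation rule is violated.

Yes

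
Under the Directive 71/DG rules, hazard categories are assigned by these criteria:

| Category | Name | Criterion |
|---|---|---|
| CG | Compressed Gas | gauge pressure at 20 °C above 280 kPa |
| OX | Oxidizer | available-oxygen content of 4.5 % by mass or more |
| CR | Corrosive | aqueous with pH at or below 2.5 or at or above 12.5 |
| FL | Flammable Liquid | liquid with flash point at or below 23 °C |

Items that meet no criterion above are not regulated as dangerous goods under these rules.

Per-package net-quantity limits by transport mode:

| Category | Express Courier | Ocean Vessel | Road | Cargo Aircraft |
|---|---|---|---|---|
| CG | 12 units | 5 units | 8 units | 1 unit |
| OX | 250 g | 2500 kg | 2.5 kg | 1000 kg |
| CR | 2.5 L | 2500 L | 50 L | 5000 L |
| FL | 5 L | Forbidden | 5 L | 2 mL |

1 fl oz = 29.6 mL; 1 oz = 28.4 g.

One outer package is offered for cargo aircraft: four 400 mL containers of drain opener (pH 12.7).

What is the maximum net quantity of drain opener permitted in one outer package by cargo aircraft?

With pH 12.7 (≥ 12.5), the drain opener falls in Category CR.
The cargo aircraft limit for Category CR is 5000 L.

5000 L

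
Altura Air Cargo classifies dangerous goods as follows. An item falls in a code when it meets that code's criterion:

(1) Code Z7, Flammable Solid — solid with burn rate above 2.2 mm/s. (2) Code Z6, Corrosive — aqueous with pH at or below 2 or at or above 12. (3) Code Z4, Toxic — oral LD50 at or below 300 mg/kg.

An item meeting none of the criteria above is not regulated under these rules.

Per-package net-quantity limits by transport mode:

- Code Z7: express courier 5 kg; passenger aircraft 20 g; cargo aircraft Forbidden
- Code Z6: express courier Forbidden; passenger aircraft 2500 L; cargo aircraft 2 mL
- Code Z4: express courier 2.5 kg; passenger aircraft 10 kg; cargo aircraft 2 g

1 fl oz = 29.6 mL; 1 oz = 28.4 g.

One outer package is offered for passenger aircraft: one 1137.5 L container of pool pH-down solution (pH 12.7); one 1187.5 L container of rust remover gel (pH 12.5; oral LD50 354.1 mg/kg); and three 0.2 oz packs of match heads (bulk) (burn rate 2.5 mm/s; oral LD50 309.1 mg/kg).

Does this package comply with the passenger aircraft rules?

The pool pH-down solution has pH 12.7, which is ≥ 12, so it is Code Z6 (Corrosive).
Rust remover gel: pH 12.5 ≥ 12 → Code Z6 (Corrosive).
The match heads (bulk) have burn rate 2.5 mm/s, which is > 2.2 mm/s, so they are Code Z7 (Flammable Solid).
Code Z7 quantity: three 0.2 oz packs = 17.04 g.
17.04 g ≤ 20 g (passenger aircraft limit, Code Z7) — within limit.
Code Z6 net quantity: 1137.5 L + 1187.5 L = 2325 L.
2325 L ≤ 2500 L (passenger aircraft limit, Code Z6) — within limit.
Every hazard code is within its passenger aircraft limit and no segregation rule is violated.

Yes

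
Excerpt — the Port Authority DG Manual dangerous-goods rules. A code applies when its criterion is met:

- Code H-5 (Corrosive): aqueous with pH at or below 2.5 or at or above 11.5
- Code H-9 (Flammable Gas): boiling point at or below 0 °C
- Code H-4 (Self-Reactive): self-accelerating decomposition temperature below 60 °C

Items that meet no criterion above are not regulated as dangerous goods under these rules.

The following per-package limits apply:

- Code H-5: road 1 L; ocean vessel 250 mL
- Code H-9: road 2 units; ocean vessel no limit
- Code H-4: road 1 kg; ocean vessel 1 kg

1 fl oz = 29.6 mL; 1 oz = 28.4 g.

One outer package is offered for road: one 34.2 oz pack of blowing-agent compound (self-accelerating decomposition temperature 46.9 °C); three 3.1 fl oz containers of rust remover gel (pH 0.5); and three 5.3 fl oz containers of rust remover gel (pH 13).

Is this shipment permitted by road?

The blowing-agent compound has self-accelerating decomposition temperature 46.9 °C, which is < 60 °C, so it is Code H-4 (Self-Reactive).
pH 0.5 meets the Code H-5 criterion (Corrosive), so the rust remover gel is Code H-5.
The rust remover gel has pH 13, which is ≥ 11.5, so it is Code H-5 (Corrosive).
Code H-5 net quantity: (three 3.1 fl oz containers = 275.28 mL) + (three 5.3 fl oz containers = 470.64 mL) = 745.92 mL.
745.92 mL is within the road limit of 1 L for Code H-5.
Code H-4 quantity: one 34.2 oz pack = 971.28 g.
971.28 g is within the road limit of 1 kg for Code H-4.
Every hazard code is within its road limit and no segregation rule is violated.

Yes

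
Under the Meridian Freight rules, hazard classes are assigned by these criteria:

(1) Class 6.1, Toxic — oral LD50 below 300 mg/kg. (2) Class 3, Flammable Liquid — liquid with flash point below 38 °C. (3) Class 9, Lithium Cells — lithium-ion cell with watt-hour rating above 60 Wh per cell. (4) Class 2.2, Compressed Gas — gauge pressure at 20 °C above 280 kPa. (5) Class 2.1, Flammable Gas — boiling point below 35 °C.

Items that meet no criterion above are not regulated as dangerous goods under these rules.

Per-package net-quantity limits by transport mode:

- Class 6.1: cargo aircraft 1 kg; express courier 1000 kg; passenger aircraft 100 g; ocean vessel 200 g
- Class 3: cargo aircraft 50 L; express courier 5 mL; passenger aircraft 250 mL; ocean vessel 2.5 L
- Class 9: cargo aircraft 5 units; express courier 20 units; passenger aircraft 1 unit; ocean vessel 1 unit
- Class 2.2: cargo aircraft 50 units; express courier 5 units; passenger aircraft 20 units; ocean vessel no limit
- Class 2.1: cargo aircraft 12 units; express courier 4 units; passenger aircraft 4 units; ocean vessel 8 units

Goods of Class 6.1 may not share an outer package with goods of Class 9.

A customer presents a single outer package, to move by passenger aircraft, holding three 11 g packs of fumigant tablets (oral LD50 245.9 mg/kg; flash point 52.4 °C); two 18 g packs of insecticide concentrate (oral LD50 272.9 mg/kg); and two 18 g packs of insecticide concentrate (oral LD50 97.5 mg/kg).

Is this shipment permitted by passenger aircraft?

With oral LD50 245.9 mg/kg (< 300 mg/kg), the fumigant tablets fall in Class 6.1.
Oral LD50 272.9 mg/kg meets the Class 6.1 criterion (Toxic), so the insecticide concentrate is Class 6.1.
With oral LD50 97.5 mg/kg (< 300 mg/kg), the insecticide concentrate falls in Class 6.1.
Class 6.1 net quantity: (three 11 g packs = 33 g) + (two 18 g packs = 36 g) + (two 18 g packs = 36 g) = 105 g.
105 g > 100 g (passenger aircraft limit, Class 6.1) — over the limit.

No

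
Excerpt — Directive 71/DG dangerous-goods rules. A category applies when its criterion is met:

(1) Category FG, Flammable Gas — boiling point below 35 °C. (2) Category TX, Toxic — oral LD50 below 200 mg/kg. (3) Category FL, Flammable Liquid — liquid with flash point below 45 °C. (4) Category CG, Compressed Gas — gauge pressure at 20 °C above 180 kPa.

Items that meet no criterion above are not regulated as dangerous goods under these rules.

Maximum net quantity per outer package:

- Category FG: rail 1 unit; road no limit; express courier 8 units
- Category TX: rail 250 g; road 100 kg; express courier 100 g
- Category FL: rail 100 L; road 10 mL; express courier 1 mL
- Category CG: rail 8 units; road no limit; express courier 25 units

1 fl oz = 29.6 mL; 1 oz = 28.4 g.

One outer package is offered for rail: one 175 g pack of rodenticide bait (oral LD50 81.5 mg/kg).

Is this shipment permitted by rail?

Yes

Oral LD50 81.5 mg/kg meets the Category TX criterion (Toxic), so the rodenticide bait is Category TX.
Category TX quantity: 175 g.
That is within the Category TX rail limit of 250 g.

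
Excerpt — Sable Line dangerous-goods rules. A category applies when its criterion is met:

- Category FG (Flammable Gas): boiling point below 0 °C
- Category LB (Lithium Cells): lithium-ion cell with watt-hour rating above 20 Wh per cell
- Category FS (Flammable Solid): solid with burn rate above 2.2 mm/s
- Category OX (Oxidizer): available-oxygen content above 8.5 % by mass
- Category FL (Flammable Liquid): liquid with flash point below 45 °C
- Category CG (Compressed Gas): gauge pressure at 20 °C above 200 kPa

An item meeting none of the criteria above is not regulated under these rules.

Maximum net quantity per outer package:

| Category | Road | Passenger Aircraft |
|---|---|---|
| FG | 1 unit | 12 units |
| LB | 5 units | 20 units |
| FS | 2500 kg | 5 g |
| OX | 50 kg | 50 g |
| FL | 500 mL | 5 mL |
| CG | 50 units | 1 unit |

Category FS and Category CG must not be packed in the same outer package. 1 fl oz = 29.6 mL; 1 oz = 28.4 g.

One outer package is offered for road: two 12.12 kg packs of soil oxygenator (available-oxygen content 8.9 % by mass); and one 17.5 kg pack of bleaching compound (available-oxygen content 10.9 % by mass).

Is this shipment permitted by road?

Yes

Soil oxygenator: available-oxygen content 8.9 % by mass > 8.5 % by mass → Category OX (Oxidizer).
With available-oxygen content 10.9 % by mass (> 8.5 % by mass), the bleaching compound falls in Category OX.
Category OX net quantity: (two 12.12 kg packs = 24.24 kg) + 17.5 kg = 41.74 kg.
41.74 kg ≤ 50 kg (road limit, Category OX) — within limit.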